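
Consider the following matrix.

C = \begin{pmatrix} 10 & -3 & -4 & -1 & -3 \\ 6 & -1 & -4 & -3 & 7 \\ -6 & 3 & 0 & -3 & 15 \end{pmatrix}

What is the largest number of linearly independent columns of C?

Row reduce to echelon form.
R2 ← R2 − (3/5)·R1: [0, 4/5, -8/5, -12/5, 44/5]
R3 ← R3 + (3/5)·R1: [0, 6/5, -12/5, -18/5, 66/5]
R3 ← R3 − (3/2)·R2: [0, 0, 0, 0, 0]
Echelon form has 2 nonzero rows, so rank(C) = 2.
The rank gives the maximum number of linearly independent columns: 2.

2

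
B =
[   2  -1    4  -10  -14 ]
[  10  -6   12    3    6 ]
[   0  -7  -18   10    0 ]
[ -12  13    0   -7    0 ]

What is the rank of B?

Row reduce to echelon form.
R2 ← R2 − (5)·R1: [0, -1, -8, 53, 76]
R4 ← R4 + (6)·R1: [0, 7, 24, -67, -84]
R3 ← R3 − (7)·R2: [0, 0, 38, -361, -532]
R4 ← R4 + (7)·R2: [0, 0, -32, 304, 448]
R4 ← R4 + (16/19)·R3: [0, 0, 0, 0, 0]
Echelon form has 3 nonzero rows, so rank(B) = 3.

3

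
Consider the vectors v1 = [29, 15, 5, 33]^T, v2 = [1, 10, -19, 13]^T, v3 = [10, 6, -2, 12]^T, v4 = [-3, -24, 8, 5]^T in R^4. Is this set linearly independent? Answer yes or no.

yes

Form the matrix with these vectors as rows and row reduce.
R2 ← R2 − (1/29)·R1: [0, 275/29, -556/29, 344/29]
R3 ← R3 − (10/29)·R1: [0, 24/29, -108/29, 18/29]
R4 ← R4 + (3/29)·R1: [0, -651/29, 247/29, 244/29]
R3 ← R3 − (24/275)·R2: [0, 0, -564/275, -114/275]
R4 ← R4 + (651/275)·R2: [0, 0, -10139/275, 10036/275]
R4 ← R4 − (10139/564)·R3: [0, 0, 0, 4131/94]
4 nonzero rows, so the 4 vectors span a space of dimension 4.
Since 4 = 4, the vectors are linearly independent.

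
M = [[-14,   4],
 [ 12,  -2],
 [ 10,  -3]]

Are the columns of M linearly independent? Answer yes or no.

yes

Row reduce M to echelon form.
R2 ← R2 + (6/7)·R1: [0, 10/7]
R3 ← R3 + (5/7)·R1: [0, -1/7]
R3 ← R3 + (1/10)·R2: [0, 0]
2 pivots among 2 columns.
Every column is a pivot column, so the columns are linearly independent.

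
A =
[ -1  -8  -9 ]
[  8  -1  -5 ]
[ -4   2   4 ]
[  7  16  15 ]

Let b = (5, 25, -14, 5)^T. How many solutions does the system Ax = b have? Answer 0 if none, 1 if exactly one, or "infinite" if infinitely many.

1

Row reduce the augmented matrix [A | b].
R2 ← R2 + (8)·R1: [0, -65, -77, 65]
R3 ← R3 − (4)·R1: [0, 34, 40, -34]
R4 ← R4 + (7)·R1: [0, -40, -48, 40]
R3 ← R3 + (34/65)·R2: [0, 0, -18/65, 0]
R4 ← R4 − (8/13)·R2: [0, 0, -8/13, 0]
R4 ← R4 − (20/9)·R3: [0, 0, 0, 0]
The echelon form has 3 nonzero rows, and every pivot lies in the first 3 columns, so rank(A) = rank([A|b]) = 3.
The system is consistent.
rank = 3 = number of unknowns, so the solution is unique.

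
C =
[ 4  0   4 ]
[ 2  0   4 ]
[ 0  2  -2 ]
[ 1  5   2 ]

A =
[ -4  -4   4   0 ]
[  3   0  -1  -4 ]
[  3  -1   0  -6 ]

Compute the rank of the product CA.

3

First compute CA:
[[ -4, -20,  16, -24],
 [  4, -12,   8, -24],
 [  0,   2,  -2,   4],
 [ 17,  -6,  -1, -32]]
Now row reduce the product.
R2 ← R2 + R1: [0, -32, 24, -48]
R4 ← R4 + (17/4)·R1: [0, -91, 67, -134]
R3 ← R3 + (1/16)·R2: [0, 0, -1/2, 1]
R4 ← R4 − (91/32)·R2: [0, 0, -5/4, 5/2]
R4 ← R4 − (5/2)·R3: [0, 0, 0, 0]
3 nonzero rows, so rank(CA) = 3.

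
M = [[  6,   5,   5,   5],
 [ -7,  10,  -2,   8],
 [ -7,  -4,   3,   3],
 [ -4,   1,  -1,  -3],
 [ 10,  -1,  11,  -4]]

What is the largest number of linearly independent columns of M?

4

Row reduce to echelon form.
R2 ← R2 + (7/6)·R1: [0, 95/6, 23/6, 83/6]
R3 ← R3 + (7/6)·R1: [0, 11/6, 53/6, 53/6]
R4 ← R4 + (2/3)·R1: [0, 13/3, 7/3, 1/3]
R5 ← R5 − (5/3)·R1: [0, -28/3, 8/3, -37/3]
R3 ← R3 − (11/95)·R2: [0, 0, 797/95, 687/95]
R4 ← R4 − (26/95)·R2: [0, 0, 122/95, -328/95]
R5 ← R5 + (56/95)·R2: [0, 0, 468/95, -397/95]
R4 ← R4 − (122/797)·R3: [0, 0, 0, -3634/797]
R5 ← R5 − (468/797)·R3: [0, 0, 0, -6715/797]
R5 ← R5 − (85/46)·R4: [0, 0, 0, 0]
Echelon form has 4 nonzero rows, so rank(M) = 4.
The rank gives the maximum number of linearly independent columns: 4.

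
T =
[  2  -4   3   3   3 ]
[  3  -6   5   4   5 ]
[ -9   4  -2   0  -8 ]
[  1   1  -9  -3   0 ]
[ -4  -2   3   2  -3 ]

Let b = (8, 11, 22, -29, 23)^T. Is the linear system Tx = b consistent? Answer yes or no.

yes

Row reduce the augmented matrix [T | b].
R2 ← R2 − (3/2)·R1: [0, 0, 1/2, -1/2, 1/2, -1]
R3 ← R3 + (9/2)·R1: [0, -14, 23/2, 27/2, 11/2, 58]
R4 ← R4 − (1/2)·R1: [0, 3, -21/2, -9/2, -3/2, -33]
R5 ← R5 + (2)·R1: [0, -10, 9, 8, 3, 39]
Swap R2 ↔ R3
R4 ← R4 + (3/14)·R2: [0, 0, -225/28, -45/28, -9/28, -144/7]
R5 ← R5 − (5/7)·R2: [0, 0, 11/14, -23/14, -13/14, -17/7]
R4 ← R4 + (225/14)·R3: [0, 0, 0, -135/14, 54/7, -513/14]
R5 ← R5 − (11/7)·R3: [0, 0, 0, -6/7, -12/7, -6/7]
R5 ← R5 − (4/45)·R4: [0, 0, 0, 0, -12/5, 12/5]
The echelon form has 5 nonzero rows, and every pivot lies in the first 5 columns, so rank(T) = rank([T|b]) = 5.
The system is consistent.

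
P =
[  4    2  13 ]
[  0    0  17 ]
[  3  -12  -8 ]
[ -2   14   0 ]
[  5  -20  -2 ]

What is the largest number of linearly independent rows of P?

Row reduce to echelon form.
R3 ← R3 − (3/4)·R1: [0, -27/2, -71/4]
R4 ← R4 + (1/2)·R1: [0, 15, 13/2]
R5 ← R5 − (5/4)·R1: [0, -45/2, -73/4]
Swap R2 ↔ R3
R4 ← R4 + (10/9)·R2: [0, 0, -119/9]
R5 ← R5 − (5/3)·R2: [0, 0, 34/3]
R4 ← R4 + (7/9)·R3: [0, 0, 0]
R5 ← R5 − (2/3)·R3: [0, 0, 0]
Echelon form has 3 nonzero rows, so rank(P) = 3.
The rank gives the maximum number of linearly independent rows: 3.

3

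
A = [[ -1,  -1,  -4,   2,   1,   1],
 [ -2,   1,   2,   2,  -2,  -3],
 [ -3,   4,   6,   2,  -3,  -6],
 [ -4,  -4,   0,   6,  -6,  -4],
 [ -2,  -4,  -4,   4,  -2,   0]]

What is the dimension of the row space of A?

Row reduce to echelon form.
R2 ← R2 − (2)·R1: [0, 3, 10, -2, -4, -5]
R3 ← R3 − (3)·R1: [0, 7, 18, -4, -6, -9]
R4 ← R4 − (4)·R1: [0, 0, 16, -2, -10, -8]
R5 ← R5 − (2)·R1: [0, -2, 4, 0, -4, -2]
R3 ← R3 − (7/3)·R2: [0, 0, -16/3, 2/3, 10/3, 8/3]
R5 ← R5 + (2/3)·R2: [0, 0, 32/3, -4/3, -20/3, -16/3]
R4 ← R4 + (3)·R3: [0, 0, 0, 0, 0, 0]
R5 ← R5 + (2)·R3: [0, 0, 0, 0, 0, 0]
Echelon form has 3 nonzero rows, so rank(A) = 3.
The row space has dimension equal to the rank: 3.

3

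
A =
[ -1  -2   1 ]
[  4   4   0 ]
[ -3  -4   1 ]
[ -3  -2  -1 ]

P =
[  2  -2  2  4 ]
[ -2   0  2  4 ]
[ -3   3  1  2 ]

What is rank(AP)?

2

First compute AP:
[[ -1,   5,  -5, -10],
 [  0,  -8,  16,  32],
 [ -1,   9, -13, -26],
 [  1,   3, -11, -22]]
Now row reduce the product.
R3 ← R3 − R1: [0, 4, -8, -16]
R4 ← R4 + R1: [0, 8, -16, -32]
R3 ← R3 + (1/2)·R2: [0, 0, 0, 0]
R4 ← R4 + R2: [0, 0, 0, 0]
2 nonzero rows, so rank(AP) = 2.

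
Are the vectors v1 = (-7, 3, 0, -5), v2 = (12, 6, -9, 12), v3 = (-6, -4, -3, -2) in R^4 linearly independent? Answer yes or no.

yes

Form the matrix with these vectors as rows and row reduce.
R2 ← R2 + (12/7)·R1: [0, 78/7, -9, 24/7]
R3 ← R3 − (6/7)·R1: [0, -46/7, -3, 16/7]
R3 ← R3 + (23/39)·R2: [0, 0, -108/13, 56/13]
3 nonzero rows, so the 3 vectors span a space of dimension 3.
Since 3 = 3, the vectors are linearly independent.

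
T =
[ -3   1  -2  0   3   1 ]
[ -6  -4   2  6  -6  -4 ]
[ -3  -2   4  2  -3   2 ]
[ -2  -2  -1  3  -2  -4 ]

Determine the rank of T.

4

Row reduce to echelon form.
R2 ← R2 − (2)·R1: [0, -6, 6, 6, -12, -6]
R3 ← R3 − R1: [0, -3, 6, 2, -6, 1]
R4 ← R4 − (2/3)·R1: [0, -8/3, 1/3, 3, -4, -14/3]
R3 ← R3 − (1/2)·R2: [0, 0, 3, -1, 0, 4]
R4 ← R4 − (4/9)·R2: [0, 0, -7/3, 1/3, 4/3, -2]
R4 ← R4 + (7/9)·R3: [0, 0, 0, -4/9, 4/3, 10/9]
Echelon form has 4 nonzero rows, so rank(T) = 4.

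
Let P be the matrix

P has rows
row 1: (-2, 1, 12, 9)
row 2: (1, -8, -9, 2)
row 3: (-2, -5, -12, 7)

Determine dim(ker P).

1

Row reduce to echelon form.
R2 ← R2 + (1/2)·R1: [0, -15/2, -3, 13/2]
R3 ← R3 − R1: [0, -6, -24, -2]
R3 ← R3 − (4/5)·R2: [0, 0, -108/5, -36/5]
3 nonzero rows, so rank(P) = 3.
P has 4 columns; by rank–nullity, nullity = 4 − 3 = 1.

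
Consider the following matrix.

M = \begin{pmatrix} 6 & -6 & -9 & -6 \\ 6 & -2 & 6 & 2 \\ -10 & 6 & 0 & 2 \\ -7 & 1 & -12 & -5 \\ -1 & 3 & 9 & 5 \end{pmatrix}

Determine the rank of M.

Row reduce to echelon form.
R2 ← R2 − R1: [0, 4, 15, 8]
R3 ← R3 + (5/3)·R1: [0, -4, -15, -8]
R4 ← R4 + (7/6)·R1: [0, -6, -45/2, -12]
R5 ← R5 + (1/6)·R1: [0, 2, 15/2, 4]
R3 ← R3 + R2: [0, 0, 0, 0]
R4 ← R4 + (3/2)·R2: [0, 0, 0, 0]
R5 ← R5 − (1/2)·R2: [0, 0, 0, 0]
Echelon form has 2 nonzero rows, so rank(M) = 2.

2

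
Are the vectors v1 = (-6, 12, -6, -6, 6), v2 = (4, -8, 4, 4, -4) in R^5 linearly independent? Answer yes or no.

Form the matrix with these vectors as rows and row reduce.
R2 ← R2 + (2/3)·R1: [0, 0, 0, 0, 0]
1 nonzero row, so the 2 vectors span a space of dimension 1.
Since 1 < 2, the vectors are linearly dependent.

no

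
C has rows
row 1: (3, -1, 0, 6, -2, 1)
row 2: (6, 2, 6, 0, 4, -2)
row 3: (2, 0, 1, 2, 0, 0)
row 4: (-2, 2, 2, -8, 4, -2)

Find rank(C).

2

Row reduce to echelon form.
R2 ← R2 − (2)·R1: [0, 4, 6, -12, 8, -4]
R3 ← R3 − (2/3)·R1: [0, 2/3, 1, -2, 4/3, -2/3]
R4 ← R4 + (2/3)·R1: [0, 4/3, 2, -4, 8/3, -4/3]
R3 ← R3 − (1/6)·R2: [0, 0, 0, 0, 0, 0]
R4 ← R4 − (1/3)·R2: [0, 0, 0, 0, 0, 0]
Echelon form has 2 nonzero rows, so rank(C) = 2.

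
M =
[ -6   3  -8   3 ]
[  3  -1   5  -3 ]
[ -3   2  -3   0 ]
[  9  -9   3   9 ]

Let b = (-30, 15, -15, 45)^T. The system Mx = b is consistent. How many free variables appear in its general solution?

2

Row reduce the augmented matrix [M | b].
R2 ← R2 + (1/2)·R1: [0, 1/2, 1, -3/2, 0]
R3 ← R3 − (1/2)·R1: [0, 1/2, 1, -3/2, 0]
R4 ← R4 + (3/2)·R1: [0, -9/2, -9, 27/2, 0]
R3 ← R3 − R2: [0, 0, 0, 0, 0]
R4 ← R4 + (9)·R2: [0, 0, 0, 0, 0]
The echelon form has 2 nonzero rows, and every pivot lies in the first 4 columns, so rank(M) = rank([M|b]) = 2.
The system is consistent.
Free variables = (unknowns) − (rank) = 4 − 2 = 2.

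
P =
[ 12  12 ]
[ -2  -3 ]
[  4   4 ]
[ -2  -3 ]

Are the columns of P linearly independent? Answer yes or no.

Row reduce P to echelon form.
R2 ← R2 + (1/6)·R1: [0, -1]
R3 ← R3 − (1/3)·R1: [0, 0]
R4 ← R4 + (1/6)·R1: [0, -1]
R4 ← R4 − R2: [0, 0]
2 pivots among 2 columns.
Every column is a pivot column, so the columns are linearly independent.

yes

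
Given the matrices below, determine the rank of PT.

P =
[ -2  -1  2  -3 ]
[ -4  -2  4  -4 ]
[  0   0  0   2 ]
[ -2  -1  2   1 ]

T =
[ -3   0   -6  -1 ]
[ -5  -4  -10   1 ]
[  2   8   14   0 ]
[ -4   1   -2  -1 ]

2

First compute PT:
[[ 27,  17,  56,   4],
 [ 46,  36, 108,   6],
 [ -8,   2,  -4,  -2],
 [ 11,  21,  48,   0]]
Now row reduce the product.
R2 ← R2 − (46/27)·R1: [0, 190/27, 340/27, -22/27]
R3 ← R3 + (8/27)·R1: [0, 190/27, 340/27, -22/27]
R4 ← R4 − (11/27)·R1: [0, 380/27, 680/27, -44/27]
R3 ← R3 − R2: [0, 0, 0, 0]
R4 ← R4 − (2)·R2: [0, 0, 0, 0]
2 nonzero rows, so rank(PT) = 2.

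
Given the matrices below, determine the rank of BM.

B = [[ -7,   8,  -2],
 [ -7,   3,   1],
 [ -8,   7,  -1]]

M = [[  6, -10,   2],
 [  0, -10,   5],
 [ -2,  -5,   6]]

2

First compute BM:
[[-38,   0,  14],
 [-44,  35,   7],
 [-46,  15,  13]]
Now row reduce the product.
R2 ← R2 − (22/19)·R1: [0, 35, -175/19]
R3 ← R3 − (23/19)·R1: [0, 15, -75/19]
R3 ← R3 − (3/7)·R2: [0, 0, 0]
2 nonzero rows, so rank(BM) = 2.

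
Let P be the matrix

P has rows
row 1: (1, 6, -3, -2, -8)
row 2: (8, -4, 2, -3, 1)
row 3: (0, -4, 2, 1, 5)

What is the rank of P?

2

Row reduce to echelon form.
R2 ← R2 − (8)·R1: [0, -52, 26, 13, 65]
R3 ← R3 − (1/13)·R2: [0, 0, 0, 0, 0]
Echelon form has 2 nonzero rows, so rank(P) = 2.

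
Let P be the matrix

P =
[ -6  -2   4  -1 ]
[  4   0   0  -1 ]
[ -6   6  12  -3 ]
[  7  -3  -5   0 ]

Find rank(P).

Row reduce to echelon form.
R2 ← R2 + (2/3)·R1: [0, -4/3, 8/3, -5/3]
R3 ← R3 − R1: [0, 8, 8, -2]
R4 ← R4 + (7/6)·R1: [0, -16/3, -1/3, -7/6]
R3 ← R3 + (6)·R2: [0, 0, 24, -12]
R4 ← R4 − (4)·R2: [0, 0, -11, 11/2]
R4 ← R4 + (11/24)·R3: [0, 0, 0, 0]
Echelon form has 3 nonzero rows, so rank(P) = 3.

3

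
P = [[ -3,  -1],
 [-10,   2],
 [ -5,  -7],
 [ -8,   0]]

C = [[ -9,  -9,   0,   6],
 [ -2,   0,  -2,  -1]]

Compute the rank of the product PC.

First compute PC:
[[ 29,  27,   2, -17],
 [ 86,  90,  -4, -62],
 [ 59,  45,  14, -23],
 [ 72,  72,   0, -48]]
Now row reduce the product.
R2 ← R2 − (86/29)·R1: [0, 288/29, -288/29, -336/29]
R3 ← R3 − (59/29)·R1: [0, -288/29, 288/29, 336/29]
R4 ← R4 − (72/29)·R1: [0, 144/29, -144/29, -168/29]
R3 ← R3 + R2: [0, 0, 0, 0]
R4 ← R4 − (1/2)·R2: [0, 0, 0, 0]
2 nonzero rows, so rank(PC) = 2.

2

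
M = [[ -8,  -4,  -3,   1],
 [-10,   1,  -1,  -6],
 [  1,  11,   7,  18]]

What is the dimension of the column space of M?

Row reduce to echelon form.
R2 ← R2 − (5/4)·R1: [0, 6, 11/4, -29/4]
R3 ← R3 + (1/8)·R1: [0, 21/2, 53/8, 145/8]
R3 ← R3 − (7/4)·R2: [0, 0, 29/16, 493/16]
Echelon form has 3 nonzero rows, so rank(M) = 3.
The column space has dimension equal to the rank: 3.

3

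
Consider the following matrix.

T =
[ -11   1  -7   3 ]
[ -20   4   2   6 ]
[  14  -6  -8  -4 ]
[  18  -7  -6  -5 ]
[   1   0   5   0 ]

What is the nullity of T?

Row reduce to echelon form.
R2 ← R2 − (20/11)·R1: [0, 24/11, 162/11, 6/11]
R3 ← R3 + (14/11)·R1: [0, -52/11, -186/11, -2/11]
R4 ← R4 + (18/11)·R1: [0, -59/11, -192/11, -1/11]
R5 ← R5 + (1/11)·R1: [0, 1/11, 48/11, 3/11]
R3 ← R3 + (13/6)·R2: [0, 0, 15, 1]
R4 ← R4 + (59/24)·R2: [0, 0, 75/4, 5/4]
R5 ← R5 − (1/24)·R2: [0, 0, 15/4, 1/4]
R4 ← R4 − (5/4)·R3: [0, 0, 0, 0]
R5 ← R5 − (1/4)·R3: [0, 0, 0, 0]
3 nonzero rows, so rank(T) = 3.
T has 4 columns; by rank–nullity, nullity = 4 − 3 = 1.

1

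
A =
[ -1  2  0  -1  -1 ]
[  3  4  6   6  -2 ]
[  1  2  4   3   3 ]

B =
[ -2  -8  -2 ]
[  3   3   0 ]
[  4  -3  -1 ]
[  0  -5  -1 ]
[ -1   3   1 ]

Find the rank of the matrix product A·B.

First compute AB:
[[  9,  16,   2],
 [ 32, -66, -20],
 [ 17, -20,  -6]]
Now row reduce the product.
R2 ← R2 − (32/9)·R1: [0, -1106/9, -244/9]
R3 ← R3 − (17/9)·R1: [0, -452/9, -88/9]
R3 ← R3 − (226/553)·R2: [0, 0, 720/553]
3 nonzero rows, so rank(AB) = 3.

3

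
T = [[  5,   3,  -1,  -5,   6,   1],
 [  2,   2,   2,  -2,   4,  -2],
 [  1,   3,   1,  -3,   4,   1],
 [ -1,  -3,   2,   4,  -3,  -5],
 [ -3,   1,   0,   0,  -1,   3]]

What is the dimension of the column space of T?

Row reduce to echelon form.
R2 ← R2 − (2/5)·R1: [0, 4/5, 12/5, 0, 8/5, -12/5]
R3 ← R3 − (1/5)·R1: [0, 12/5, 6/5, -2, 14/5, 4/5]
R4 ← R4 + (1/5)·R1: [0, -12/5, 9/5, 3, -9/5, -24/5]
R5 ← R5 + (3/5)·R1: [0, 14/5, -3/5, -3, 13/5, 18/5]
R3 ← R3 − (3)·R2: [0, 0, -6, -2, -2, 8]
R4 ← R4 + (3)·R2: [0, 0, 9, 3, 3, -12]
R5 ← R5 − (7/2)·R2: [0, 0, -9, -3, -3, 12]
R4 ← R4 + (3/2)·R3: [0, 0, 0, 0, 0, 0]
R5 ← R5 − (3/2)·R3: [0, 0, 0, 0, 0, 0]
Echelon form has 3 nonzero rows, so rank(T) = 3.
The column space has dimension equal to the rank: 3.

3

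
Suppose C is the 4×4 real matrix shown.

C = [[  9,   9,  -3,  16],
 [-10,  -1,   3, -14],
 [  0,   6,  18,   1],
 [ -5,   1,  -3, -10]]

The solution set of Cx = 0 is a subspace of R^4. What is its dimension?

0

Row reduce to echelon form.
R2 ← R2 + (10/9)·R1: [0, 9, -1/3, 34/9]
R4 ← R4 + (5/9)·R1: [0, 6, -14/3, -10/9]
R3 ← R3 − (2/3)·R2: [0, 0, 164/9, -41/27]
R4 ← R4 − (2/3)·R2: [0, 0, -40/9, -98/27]
R4 ← R4 + (10/41)·R3: [0, 0, 0, -4]
4 nonzero rows, so rank(C) = 4.
C has 4 columns; by rank–nullity, nullity = 4 − 4 = 0.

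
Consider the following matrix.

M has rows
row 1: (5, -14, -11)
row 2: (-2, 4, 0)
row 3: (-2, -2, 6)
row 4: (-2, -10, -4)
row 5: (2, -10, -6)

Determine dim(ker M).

0

Row reduce to echelon form.
R2 ← R2 + (2/5)·R1: [0, -8/5, -22/5]
R3 ← R3 + (2/5)·R1: [0, -38/5, 8/5]
R4 ← R4 + (2/5)·R1: [0, -78/5, -42/5]
R5 ← R5 − (2/5)·R1: [0, -22/5, -8/5]
R3 ← R3 − (19/4)·R2: [0, 0, 45/2]
R4 ← R4 − (39/4)·R2: [0, 0, 69/2]
R5 ← R5 − (11/4)·R2: [0, 0, 21/2]
R4 ← R4 − (23/15)·R3: [0, 0, 0]
R5 ← R5 − (7/15)·R3: [0, 0, 0]
3 nonzero rows, so rank(M) = 3.
M has 3 columns; by rank–nullity, nullity = 3 − 3 = 0.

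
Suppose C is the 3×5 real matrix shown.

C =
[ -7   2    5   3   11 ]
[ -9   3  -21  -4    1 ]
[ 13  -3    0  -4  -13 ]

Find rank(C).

3

Row reduce to echelon form.
R2 ← R2 − (9/7)·R1: [0, 3/7, -192/7, -55/7, -92/7]
R3 ← R3 + (13/7)·R1: [0, 5/7, 65/7, 11/7, 52/7]
R3 ← R3 − (5/3)·R2: [0, 0, 55, 44/3, 88/3]
Echelon form has 3 nonzero rows, so rank(C) = 3.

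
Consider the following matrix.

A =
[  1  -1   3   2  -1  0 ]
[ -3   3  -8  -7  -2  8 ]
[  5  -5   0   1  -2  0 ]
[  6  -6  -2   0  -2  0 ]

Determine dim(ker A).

Row reduce to echelon form.
R2 ← R2 + (3)·R1: [0, 0, 1, -1, -5, 8]
R3 ← R3 − (5)·R1: [0, 0, -15, -9, 3, 0]
R4 ← R4 − (6)·R1: [0, 0, -20, -12, 4, 0]
R3 ← R3 + (15)·R2: [0, 0, 0, -24, -72, 120]
R4 ← R4 + (20)·R2: [0, 0, 0, -32, -96, 160]
R4 ← R4 − (4/3)·R3: [0, 0, 0, 0, 0, 0]
3 nonzero rows, so rank(A) = 3.
A has 6 columns; by rank–nullity, nullity = 6 − 3 = 3.

3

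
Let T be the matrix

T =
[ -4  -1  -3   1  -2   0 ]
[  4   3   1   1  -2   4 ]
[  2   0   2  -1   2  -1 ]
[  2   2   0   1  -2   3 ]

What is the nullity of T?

Row reduce to echelon form.
R2 ← R2 + R1: [0, 2, -2, 2, -4, 4]
R3 ← R3 + (1/2)·R1: [0, -1/2, 1/2, -1/2, 1, -1]
R4 ← R4 + (1/2)·R1: [0, 3/2, -3/2, 3/2, -3, 3]
R3 ← R3 + (1/4)·R2: [0, 0, 0, 0, 0, 0]
R4 ← R4 − (3/4)·R2: [0, 0, 0, 0, 0, 0]
2 nonzero rows, so rank(T) = 2.
T has 6 columns; by rank–nullity, nullity = 6 − 2 = 4.

4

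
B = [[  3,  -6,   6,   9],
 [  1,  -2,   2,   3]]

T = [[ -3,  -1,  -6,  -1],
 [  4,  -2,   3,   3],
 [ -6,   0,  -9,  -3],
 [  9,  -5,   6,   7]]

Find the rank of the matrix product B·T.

1

First compute BT:
[[ 12, -36, -36,  24],
 [  4, -12, -12,   8]]
Now row reduce the product.
R2 ← R2 − (1/3)·R1: [0, 0, 0, 0]
1 nonzero row, so rank(BT) = 1.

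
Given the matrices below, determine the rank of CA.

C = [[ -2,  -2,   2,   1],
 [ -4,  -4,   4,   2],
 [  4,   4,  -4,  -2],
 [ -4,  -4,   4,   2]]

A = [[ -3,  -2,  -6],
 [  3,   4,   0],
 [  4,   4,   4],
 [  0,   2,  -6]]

First compute CA:
[[  8,   6,  14],
 [ 16,  12,  28],
 [-16, -12, -28],
 [ 16,  12,  28]]
Now row reduce the product.
R2 ← R2 − (2)·R1: [0, 0, 0]
R3 ← R3 + (2)·R1: [0, 0, 0]
R4 ← R4 − (2)·R1: [0, 0, 0]
1 nonzero row, so rank(CA) = 1.

1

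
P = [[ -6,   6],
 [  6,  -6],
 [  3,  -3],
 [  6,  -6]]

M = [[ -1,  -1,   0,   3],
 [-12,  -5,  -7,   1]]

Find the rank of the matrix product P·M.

1

First compute PM:
[[-66, -24, -42, -12],
 [ 66,  24,  42,  12],
 [ 33,  12,  21,   6],
 [ 66,  24,  42,  12]]
Now row reduce the product.
R2 ← R2 + R1: [0, 0, 0, 0]
R3 ← R3 + (1/2)·R1: [0, 0, 0, 0]
R4 ← R4 + R1: [0, 0, 0, 0]
1 nonzero row, so rank(PM) = 1.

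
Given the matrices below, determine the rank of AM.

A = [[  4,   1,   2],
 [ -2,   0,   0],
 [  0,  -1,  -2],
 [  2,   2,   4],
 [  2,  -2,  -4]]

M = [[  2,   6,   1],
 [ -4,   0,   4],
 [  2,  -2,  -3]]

2

First compute AM:
[[  8,  20,   2],
 [ -4, -12,  -2],
 [  0,   4,   2],
 [  4,   4,  -2],
 [  4,  20,   6]]
Now row reduce the product.
R2 ← R2 + (1/2)·R1: [0, -2, -1]
R4 ← R4 − (1/2)·R1: [0, -6, -3]
R5 ← R5 − (1/2)·R1: [0, 10, 5]
R3 ← R3 + (2)·R2: [0, 0, 0]
R4 ← R4 − (3)·R2: [0, 0, 0]
R5 ← R5 + (5)·R2: [0, 0, 0]
2 nonzero rows, so rank(AM) = 2.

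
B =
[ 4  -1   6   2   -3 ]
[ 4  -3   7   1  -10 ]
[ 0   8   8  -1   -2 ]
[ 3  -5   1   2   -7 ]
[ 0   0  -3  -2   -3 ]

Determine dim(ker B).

Row reduce to echelon form.
R2 ← R2 − R1: [0, -2, 1, -1, -7]
R4 ← R4 − (3/4)·R1: [0, -17/4, -7/2, 1/2, -19/4]
R3 ← R3 + (4)·R2: [0, 0, 12, -5, -30]
R4 ← R4 − (17/8)·R2: [0, 0, -45/8, 21/8, 81/8]
R4 ← R4 + (15/32)·R3: [0, 0, 0, 9/32, -63/16]
R5 ← R5 + (1/4)·R3: [0, 0, 0, -13/4, -21/2]
R5 ← R5 + (104/9)·R4: [0, 0, 0, 0, -56]
5 nonzero rows, so rank(B) = 5.
B has 5 columns; by rank–nullity, nullity = 5 − 5 = 0.

0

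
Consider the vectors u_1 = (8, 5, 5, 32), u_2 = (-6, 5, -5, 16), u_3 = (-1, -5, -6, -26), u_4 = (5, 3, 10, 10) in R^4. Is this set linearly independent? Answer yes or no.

yes

Form the matrix with these vectors as rows and row reduce.
R2 ← R2 + (3/4)·R1: [0, 35/4, -5/4, 40]
R3 ← R3 + (1/8)·R1: [0, -35/8, -43/8, -22]
R4 ← R4 − (5/8)·R1: [0, -1/8, 55/8, -10]
R3 ← R3 + (1/2)·R2: [0, 0, -6, -2]
R4 ← R4 + (1/70)·R2: [0, 0, 48/7, -66/7]
R4 ← R4 + (8/7)·R3: [0, 0, 0, -82/7]
4 nonzero rows, so the 4 vectors span a space of dimension 4.
Since 4 = 4, the vectors are linearly independent.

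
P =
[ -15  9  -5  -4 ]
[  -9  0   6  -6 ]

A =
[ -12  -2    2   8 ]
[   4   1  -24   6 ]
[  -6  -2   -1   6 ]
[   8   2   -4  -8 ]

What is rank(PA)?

First compute PA:
[[214,  41, -225, -64],
 [ 24,  -6,   0,  12]]
Now row reduce the product.
R2 ← R2 − (12/107)·R1: [0, -1134/107, 2700/107, 2052/107]
2 nonzero rows, so rank(PA) = 2.

2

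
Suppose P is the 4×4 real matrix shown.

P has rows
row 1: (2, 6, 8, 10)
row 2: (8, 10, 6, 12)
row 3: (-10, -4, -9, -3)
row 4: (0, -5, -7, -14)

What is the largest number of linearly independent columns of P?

Row reduce to echelon form.
R2 ← R2 − (4)·R1: [0, -14, -26, -28]
R3 ← R3 + (5)·R1: [0, 26, 31, 47]
R3 ← R3 + (13/7)·R2: [0, 0, -121/7, -5]
R4 ← R4 − (5/14)·R2: [0, 0, 16/7, -4]
R4 ← R4 + (16/121)·R3: [0, 0, 0, -564/121]
Echelon form has 4 nonzero rows, so rank(P) = 4.
The rank gives the maximum number of linearly independent columns: 4.

4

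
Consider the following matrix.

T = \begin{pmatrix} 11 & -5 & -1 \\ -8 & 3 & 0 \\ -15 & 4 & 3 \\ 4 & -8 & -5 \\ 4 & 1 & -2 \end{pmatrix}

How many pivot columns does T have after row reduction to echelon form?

Row reduce to echelon form.
R2 ← R2 + (8/11)·R1: [0, -7/11, -8/11]
R3 ← R3 + (15/11)·R1: [0, -31/11, 18/11]
R4 ← R4 − (4/11)·R1: [0, -68/11, -51/11]
R5 ← R5 − (4/11)·R1: [0, 31/11, -18/11]
R3 ← R3 − (31/7)·R2: [0, 0, 34/7]
R4 ← R4 − (68/7)·R2: [0, 0, 17/7]
R5 ← R5 + (31/7)·R2: [0, 0, -34/7]
R4 ← R4 − (1/2)·R3: [0, 0, 0]
R5 ← R5 + R3: [0, 0, 0]
Echelon form has 3 nonzero rows, so rank(T) = 3.
Each nonzero row contributes one pivot column: 3 pivot columns.

3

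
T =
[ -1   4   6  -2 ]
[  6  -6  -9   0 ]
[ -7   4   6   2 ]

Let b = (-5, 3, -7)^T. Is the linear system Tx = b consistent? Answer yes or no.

Row reduce the augmented matrix [T | b].
R2 ← R2 + (6)·R1: [0, 18, 27, -12, -27]
R3 ← R3 − (7)·R1: [0, -24, -36, 16, 28]
R3 ← R3 + (4/3)·R2: [0, 0, 0, 0, -8]
The echelon form has 3 nonzero rows; the last pivot sits in the augmented column, so rank(T) = 2 but rank([T|b]) = 3.
Since the ranks differ, the system is inconsistent.

no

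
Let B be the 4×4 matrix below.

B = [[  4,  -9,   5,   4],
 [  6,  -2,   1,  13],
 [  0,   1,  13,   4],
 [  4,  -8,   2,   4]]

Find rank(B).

3

Row reduce to echelon form.
R2 ← R2 − (3/2)·R1: [0, 23/2, -13/2, 7]
R4 ← R4 − R1: [0, 1, -3, 0]
R3 ← R3 − (2/23)·R2: [0, 0, 312/23, 78/23]
R4 ← R4 − (2/23)·R2: [0, 0, -56/23, -14/23]
R4 ← R4 + (7/39)·R3: [0, 0, 0, 0]
Echelon form has 3 nonzero rows, so rank(B) = 3.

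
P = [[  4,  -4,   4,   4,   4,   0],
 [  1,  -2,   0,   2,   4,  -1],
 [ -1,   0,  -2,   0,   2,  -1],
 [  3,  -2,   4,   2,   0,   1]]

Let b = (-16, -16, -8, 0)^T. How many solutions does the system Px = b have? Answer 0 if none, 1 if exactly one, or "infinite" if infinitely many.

infinite

Row reduce the augmented matrix [P | b].
R2 ← R2 − (1/4)·R1: [0, -1, -1, 1, 3, -1, -12]
R3 ← R3 + (1/4)·R1: [0, -1, -1, 1, 3, -1, -12]
R4 ← R4 − (3/4)·R1: [0, 1, 1, -1, -3, 1, 12]
R3 ← R3 − R2: [0, 0, 0, 0, 0, 0, 0]
R4 ← R4 + R2: [0, 0, 0, 0, 0, 0, 0]
The echelon form has 2 nonzero rows, and every pivot lies in the first 6 columns, so rank(P) = rank([P|b]) = 2.
The system is consistent.
rank = 2 < 6 unknowns, so there are infinitely many solutions.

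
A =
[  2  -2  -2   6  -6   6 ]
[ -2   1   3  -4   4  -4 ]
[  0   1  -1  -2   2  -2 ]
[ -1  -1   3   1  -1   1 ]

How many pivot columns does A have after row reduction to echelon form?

2

Row reduce to echelon form.
R2 ← R2 + R1: [0, -1, 1, 2, -2, 2]
R4 ← R4 + (1/2)·R1: [0, -2, 2, 4, -4, 4]
R3 ← R3 + R2: [0, 0, 0, 0, 0, 0]
R4 ← R4 − (2)·R2: [0, 0, 0, 0, 0, 0]
Echelon form has 2 nonzero rows, so rank(A) = 2.
Each nonzero row contributes one pivot column: 2 pivot columns.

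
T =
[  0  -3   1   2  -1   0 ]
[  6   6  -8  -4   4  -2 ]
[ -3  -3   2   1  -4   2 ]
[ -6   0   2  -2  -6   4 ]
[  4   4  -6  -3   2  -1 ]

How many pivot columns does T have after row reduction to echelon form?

Row reduce to echelon form.
Swap R1 ↔ R2
R3 ← R3 + (1/2)·R1: [0, 0, -2, -1, -2, 1]
R4 ← R4 + R1: [0, 6, -6, -6, -2, 2]
R5 ← R5 − (2/3)·R1: [0, 0, -2/3, -1/3, -2/3, 1/3]
R4 ← R4 + (2)·R2: [0, 0, -4, -2, -4, 2]
R4 ← R4 − (2)·R3: [0, 0, 0, 0, 0, 0]
R5 ← R5 − (1/3)·R3: [0, 0, 0, 0, 0, 0]
Echelon form has 3 nonzero rows, so rank(T) = 3.
Each nonzero row contributes one pivot column: 3 pivot columns.

3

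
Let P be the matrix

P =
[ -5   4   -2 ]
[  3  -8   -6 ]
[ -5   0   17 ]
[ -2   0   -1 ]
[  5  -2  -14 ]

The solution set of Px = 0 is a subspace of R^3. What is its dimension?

0

Row reduce to echelon form.
R2 ← R2 + (3/5)·R1: [0, -28/5, -36/5]
R3 ← R3 − R1: [0, -4, 19]
R4 ← R4 − (2/5)·R1: [0, -8/5, -1/5]
R5 ← R5 + R1: [0, 2, -16]
R3 ← R3 − (5/7)·R2: [0, 0, 169/7]
R4 ← R4 − (2/7)·R2: [0, 0, 13/7]
R5 ← R5 + (5/14)·R2: [0, 0, -130/7]
R4 ← R4 − (1/13)·R3: [0, 0, 0]
R5 ← R5 + (10/13)·R3: [0, 0, 0]
3 nonzero rows, so rank(P) = 3.
P has 3 columns; by rank–nullity, nullity = 3 − 3 = 0.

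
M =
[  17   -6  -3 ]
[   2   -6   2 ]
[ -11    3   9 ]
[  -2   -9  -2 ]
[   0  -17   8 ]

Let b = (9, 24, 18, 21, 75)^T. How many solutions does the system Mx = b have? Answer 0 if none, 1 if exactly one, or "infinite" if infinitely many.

Row reduce the augmented matrix [M | b].
R2 ← R2 − (2/17)·R1: [0, -90/17, 40/17, 390/17]
R3 ← R3 + (11/17)·R1: [0, -15/17, 120/17, 405/17]
R4 ← R4 + (2/17)·R1: [0, -165/17, -40/17, 375/17]
R3 ← R3 − (1/6)·R2: [0, 0, 20/3, 20]
R4 ← R4 − (11/6)·R2: [0, 0, -20/3, -20]
R5 ← R5 − (289/90)·R2: [0, 0, 4/9, 4/3]
R4 ← R4 + R3: [0, 0, 0, 0]
R5 ← R5 − (1/15)·R3: [0, 0, 0, 0]
The echelon form has 3 nonzero rows, and every pivot lies in the first 3 columns, so rank(M) = rank([M|b]) = 3.
The system is consistent.
rank = 3 = number of unknowns, so the solution is unique.

1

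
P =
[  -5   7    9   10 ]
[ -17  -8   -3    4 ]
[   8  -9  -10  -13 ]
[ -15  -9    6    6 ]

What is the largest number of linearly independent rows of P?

Row reduce to echelon form.
R2 ← R2 − (17/5)·R1: [0, -159/5, -168/5, -30]
R3 ← R3 + (8/5)·R1: [0, 11/5, 22/5, 3]
R4 ← R4 − (3)·R1: [0, -30, -21, -24]
R3 ← R3 + (11/159)·R2: [0, 0, 110/53, 49/53]
R4 ← R4 − (50/53)·R2: [0, 0, 567/53, 228/53]
R4 ← R4 − (567/110)·R3: [0, 0, 0, -51/110]
Echelon form has 4 nonzero rows, so rank(P) = 4.
The rank gives the maximum number of linearly independent rows: 4.

4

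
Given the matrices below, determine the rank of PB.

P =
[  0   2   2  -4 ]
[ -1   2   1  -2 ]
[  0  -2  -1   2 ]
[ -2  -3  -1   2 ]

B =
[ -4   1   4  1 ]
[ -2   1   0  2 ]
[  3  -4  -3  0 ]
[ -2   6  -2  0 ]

3

First compute PB:
[[ 10, -30,   2,   4],
 [  7, -15,  -3,   3],
 [ -3,  14,  -1,  -4],
 [  7,  11,  -9,  -8]]
Now row reduce the product.
R2 ← R2 − (7/10)·R1: [0, 6, -22/5, 1/5]
R3 ← R3 + (3/10)·R1: [0, 5, -2/5, -14/5]
R4 ← R4 − (7/10)·R1: [0, 32, -52/5, -54/5]
R3 ← R3 − (5/6)·R2: [0, 0, 49/15, -89/30]
R4 ← R4 − (16/3)·R2: [0, 0, 196/15, -178/15]
R4 ← R4 − (4)·R3: [0, 0, 0, 0]
3 nonzero rows, so rank(PB) = 3.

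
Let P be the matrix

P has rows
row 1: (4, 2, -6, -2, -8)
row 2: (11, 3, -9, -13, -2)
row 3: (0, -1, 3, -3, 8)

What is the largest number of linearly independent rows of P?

Row reduce to echelon form.
R2 ← R2 − (11/4)·R1: [0, -5/2, 15/2, -15/2, 20]
R3 ← R3 − (2/5)·R2: [0, 0, 0, 0, 0]
Echelon form has 2 nonzero rows, so rank(P) = 2.
The rank gives the maximum number of linearly independent rows: 2.

2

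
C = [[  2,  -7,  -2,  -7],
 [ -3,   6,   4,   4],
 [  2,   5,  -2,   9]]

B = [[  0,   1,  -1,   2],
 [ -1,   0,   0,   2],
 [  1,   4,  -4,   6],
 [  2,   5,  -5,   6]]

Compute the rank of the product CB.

2

First compute CB:
[[ -9, -41,  41, -64],
 [  6,  33, -33,  54],
 [ 11,  39, -39,  56]]
Now row reduce the product.
R2 ← R2 + (2/3)·R1: [0, 17/3, -17/3, 34/3]
R3 ← R3 + (11/9)·R1: [0, -100/9, 100/9, -200/9]
R3 ← R3 + (100/51)·R2: [0, 0, 0, 0]
2 nonzero rows, so rank(CB) = 2.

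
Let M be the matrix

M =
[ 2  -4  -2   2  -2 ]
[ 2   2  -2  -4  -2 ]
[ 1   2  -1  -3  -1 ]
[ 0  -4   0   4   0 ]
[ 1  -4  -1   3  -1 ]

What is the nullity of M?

Row reduce to echelon form.
R2 ← R2 − R1: [0, 6, 0, -6, 0]
R3 ← R3 − (1/2)·R1: [0, 4, 0, -4, 0]
R5 ← R5 − (1/2)·R1: [0, -2, 0, 2, 0]
R3 ← R3 − (2/3)·R2: [0, 0, 0, 0, 0]
R4 ← R4 + (2/3)·R2: [0, 0, 0, 0, 0]
R5 ← R5 + (1/3)·R2: [0, 0, 0, 0, 0]
2 nonzero rows, so rank(M) = 2.
M has 5 columns; by rank–nullity, nullity = 5 − 2 = 3.

3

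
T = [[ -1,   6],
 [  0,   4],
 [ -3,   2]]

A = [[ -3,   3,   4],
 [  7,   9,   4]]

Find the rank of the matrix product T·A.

2

First compute TA:
[[ 45,  51,  20],
 [ 28,  36,  16],
 [ 23,   9,  -4]]
Now row reduce the product.
R2 ← R2 − (28/45)·R1: [0, 64/15, 32/9]
R3 ← R3 − (23/45)·R1: [0, -256/15, -128/9]
R3 ← R3 + (4)·R2: [0, 0, 0]
2 nonzero rows, so rank(TA) = 2.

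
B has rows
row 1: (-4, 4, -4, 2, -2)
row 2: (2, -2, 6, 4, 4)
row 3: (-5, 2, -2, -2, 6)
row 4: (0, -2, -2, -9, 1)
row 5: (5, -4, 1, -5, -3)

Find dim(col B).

Row reduce to echelon form.
R2 ← R2 + (1/2)·R1: [0, 0, 4, 5, 3]
R3 ← R3 − (5/4)·R1: [0, -3, 3, -9/2, 17/2]
R5 ← R5 + (5/4)·R1: [0, 1, -4, -5/2, -11/2]
Swap R2 ↔ R3
R4 ← R4 − (2/3)·R2: [0, 0, -4, -6, -14/3]
R5 ← R5 + (1/3)·R2: [0, 0, -3, -4, -8/3]
R4 ← R4 + R3: [0, 0, 0, -1, -5/3]
R5 ← R5 + (3/4)·R3: [0, 0, 0, -1/4, -5/12]
R5 ← R5 − (1/4)·R4: [0, 0, 0, 0, 0]
Echelon form has 4 nonzero rows, so rank(B) = 4.
The column space has dimension equal to the rank: 4.

4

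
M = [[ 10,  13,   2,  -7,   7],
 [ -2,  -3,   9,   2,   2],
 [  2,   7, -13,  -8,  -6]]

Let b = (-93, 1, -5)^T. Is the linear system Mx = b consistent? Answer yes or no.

yes

Row reduce the augmented matrix [M | b].
R2 ← R2 + (1/5)·R1: [0, -2/5, 47/5, 3/5, 17/5, -88/5]
R3 ← R3 − (1/5)·R1: [0, 22/5, -67/5, -33/5, -37/5, 68/5]
R3 ← R3 + (11)·R2: [0, 0, 90, 0, 30, -180]
The echelon form has 3 nonzero rows, and every pivot lies in the first 5 columns, so rank(M) = rank([M|b]) = 3.
The system is consistent.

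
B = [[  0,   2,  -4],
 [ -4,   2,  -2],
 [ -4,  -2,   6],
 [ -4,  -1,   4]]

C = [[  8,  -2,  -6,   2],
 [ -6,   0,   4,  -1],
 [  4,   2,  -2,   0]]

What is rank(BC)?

2

First compute BC:
[[-28,  -8,  16,  -2],
 [-52,   4,  36, -10],
 [  4,  20,   4,  -6],
 [-10,  16,  12,  -7]]
Now row reduce the product.
R2 ← R2 − (13/7)·R1: [0, 132/7, 44/7, -44/7]
R3 ← R3 + (1/7)·R1: [0, 132/7, 44/7, -44/7]
R4 ← R4 − (5/14)·R1: [0, 132/7, 44/7, -44/7]
R3 ← R3 − R2: [0, 0, 0, 0]
R4 ← R4 − R2: [0, 0, 0, 0]
2 nonzero rows, so rank(BC) = 2.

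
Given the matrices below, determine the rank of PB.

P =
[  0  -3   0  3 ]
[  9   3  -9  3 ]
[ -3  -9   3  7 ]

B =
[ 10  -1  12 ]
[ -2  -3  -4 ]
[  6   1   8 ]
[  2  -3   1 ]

2

First compute PB:
[[ 12,   0,  15],
 [ 36, -36,  27],
 [ 20,  12,  31]]
Now row reduce the product.
R2 ← R2 − (3)·R1: [0, -36, -18]
R3 ← R3 − (5/3)·R1: [0, 12, 6]
R3 ← R3 + (1/3)·R2: [0, 0, 0]
2 nonzero rows, so rank(PB) = 2.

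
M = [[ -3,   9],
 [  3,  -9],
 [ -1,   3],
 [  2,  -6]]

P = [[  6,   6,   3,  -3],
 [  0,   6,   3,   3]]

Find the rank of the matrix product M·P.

First compute MP:
[[-18,  36,  18,  36],
 [ 18, -36, -18, -36],
 [ -6,  12,   6,  12],
 [ 12, -24, -12, -24]]
Now row reduce the product.
R2 ← R2 + R1: [0, 0, 0, 0]
R3 ← R3 − (1/3)·R1: [0, 0, 0, 0]
R4 ← R4 + (2/3)·R1: [0, 0, 0, 0]
1 nonzero row, so rank(MP) = 1.

1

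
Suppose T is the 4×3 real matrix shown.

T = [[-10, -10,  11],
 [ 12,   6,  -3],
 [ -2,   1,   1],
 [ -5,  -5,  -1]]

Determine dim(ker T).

Row reduce to echelon form.
R2 ← R2 + (6/5)·R1: [0, -6, 51/5]
R3 ← R3 − (1/5)·R1: [0, 3, -6/5]
R4 ← R4 − (1/2)·R1: [0, 0, -13/2]
R3 ← R3 + (1/2)·R2: [0, 0, 39/10]
R4 ← R4 + (5/3)·R3: [0, 0, 0]
3 nonzero rows, so rank(T) = 3.
T has 3 columns; by rank–nullity, nullity = 3 − 3 = 0.

0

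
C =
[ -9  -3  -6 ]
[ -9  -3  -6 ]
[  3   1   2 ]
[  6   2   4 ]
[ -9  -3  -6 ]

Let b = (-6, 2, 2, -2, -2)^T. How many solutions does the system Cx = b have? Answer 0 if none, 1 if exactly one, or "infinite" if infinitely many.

0

Row reduce the augmented matrix [C | b].
R2 ← R2 − R1: [0, 0, 0, 8]
R3 ← R3 + (1/3)·R1: [0, 0, 0, 0]
R4 ← R4 + (2/3)·R1: [0, 0, 0, -6]
R5 ← R5 − R1: [0, 0, 0, 4]
R4 ← R4 + (3/4)·R2: [0, 0, 0, 0]
R5 ← R5 − (1/2)·R2: [0, 0, 0, 0]
The echelon form has 2 nonzero rows; the last pivot sits in the augmented column, so rank(C) = 1 but rank([C|b]) = 2.
Since the ranks differ, the system is inconsistent.
It has no solutions.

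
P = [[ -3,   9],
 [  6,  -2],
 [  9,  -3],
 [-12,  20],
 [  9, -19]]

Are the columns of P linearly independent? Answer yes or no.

Row reduce P to echelon form.
R2 ← R2 + (2)·R1: [0, 16]
R3 ← R3 + (3)·R1: [0, 24]
R4 ← R4 − (4)·R1: [0, -16]
R5 ← R5 + (3)·R1: [0, 8]
R3 ← R3 − (3/2)·R2: [0, 0]
R4 ← R4 + R2: [0, 0]
R5 ← R5 − (1/2)·R2: [0, 0]
2 pivots among 2 columns.
Every column is a pivot column, so the columns are linearly independent.

yes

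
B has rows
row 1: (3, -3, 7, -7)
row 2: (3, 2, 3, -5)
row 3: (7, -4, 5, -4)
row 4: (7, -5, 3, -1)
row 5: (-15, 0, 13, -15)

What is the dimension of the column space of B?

Row reduce to echelon form.
R2 ← R2 − R1: [0, 5, -4, 2]
R3 ← R3 − (7/3)·R1: [0, 3, -34/3, 37/3]
R4 ← R4 − (7/3)·R1: [0, 2, -40/3, 46/3]
R5 ← R5 + (5)·R1: [0, -15, 48, -50]
R3 ← R3 − (3/5)·R2: [0, 0, -134/15, 167/15]
R4 ← R4 − (2/5)·R2: [0, 0, -176/15, 218/15]
R5 ← R5 + (3)·R2: [0, 0, 36, -44]
R4 ← R4 − (88/67)·R3: [0, 0, 0, -6/67]
R5 ← R5 + (270/67)·R3: [0, 0, 0, 58/67]
R5 ← R5 + (29/3)·R4: [0, 0, 0, 0]
Echelon form has 4 nonzero rows, so rank(B) = 4.
The column space has dimension equal to the rank: 4.

4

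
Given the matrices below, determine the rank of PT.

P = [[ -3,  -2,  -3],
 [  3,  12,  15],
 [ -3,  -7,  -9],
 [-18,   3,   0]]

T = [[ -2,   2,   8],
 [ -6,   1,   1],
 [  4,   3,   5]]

2

First compute PT:
[[  6, -17, -41],
 [-18,  63, 111],
 [ 12, -40, -76],
 [ 18, -33, -141]]
Now row reduce the product.
R2 ← R2 + (3)·R1: [0, 12, -12]
R3 ← R3 − (2)·R1: [0, -6, 6]
R4 ← R4 − (3)·R1: [0, 18, -18]
R3 ← R3 + (1/2)·R2: [0, 0, 0]
R4 ← R4 − (3/2)·R2: [0, 0, 0]
2 nonzero rows, so rank(PT) = 2.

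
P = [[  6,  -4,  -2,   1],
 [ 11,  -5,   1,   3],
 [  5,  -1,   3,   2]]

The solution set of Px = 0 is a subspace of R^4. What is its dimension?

2

Row reduce to echelon form.
R2 ← R2 − (11/6)·R1: [0, 7/3, 14/3, 7/6]
R3 ← R3 − (5/6)·R1: [0, 7/3, 14/3, 7/6]
R3 ← R3 − R2: [0, 0, 0, 0]
2 nonzero rows, so rank(P) = 2.
P has 4 columns; by rank–nullity, nullity = 4 − 2 = 2.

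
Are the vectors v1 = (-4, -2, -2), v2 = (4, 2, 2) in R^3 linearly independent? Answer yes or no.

no

Form the matrix with these vectors as rows and row reduce.
R2 ← R2 + R1: [0, 0, 0]
1 nonzero row, so the 2 vectors span a space of dimension 1.
Since 1 < 2, the vectors are linearly dependent.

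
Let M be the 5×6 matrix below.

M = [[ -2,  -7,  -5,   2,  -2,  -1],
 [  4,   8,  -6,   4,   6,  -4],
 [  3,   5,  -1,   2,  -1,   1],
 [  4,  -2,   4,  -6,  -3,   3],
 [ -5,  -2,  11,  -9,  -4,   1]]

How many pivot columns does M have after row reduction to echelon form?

Row reduce to echelon form.
R2 ← R2 + (2)·R1: [0, -6, -16, 8, 2, -6]
R3 ← R3 + (3/2)·R1: [0, -11/2, -17/2, 5, -4, -1/2]
R4 ← R4 + (2)·R1: [0, -16, -6, -2, -7, 1]
R5 ← R5 − (5/2)·R1: [0, 31/2, 47/2, -14, 1, 7/2]
R3 ← R3 − (11/12)·R2: [0, 0, 37/6, -7/3, -35/6, 5]
R4 ← R4 − (8/3)·R2: [0, 0, 110/3, -70/3, -37/3, 17]
R5 ← R5 + (31/12)·R2: [0, 0, -107/6, 20/3, 37/6, -12]
R4 ← R4 − (220/37)·R3: [0, 0, 0, -350/37, 827/37, -471/37]
R5 ← R5 + (107/37)·R3: [0, 0, 0, -3/37, -396/37, 91/37]
R5 ← R5 − (3/350)·R4: [0, 0, 0, 0, -3813/350, 899/350]
Echelon form has 5 nonzero rows, so rank(M) = 5.
Each nonzero row contributes one pivot column: 5 pivot columns.

5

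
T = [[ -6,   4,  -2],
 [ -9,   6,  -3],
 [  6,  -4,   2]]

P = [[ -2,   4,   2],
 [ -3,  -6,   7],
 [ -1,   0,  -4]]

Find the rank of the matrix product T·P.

1

First compute TP:
[[  2, -48,  24],
 [  3, -72,  36],
 [ -2,  48, -24]]
Now row reduce the product.
R2 ← R2 − (3/2)·R1: [0, 0, 0]
R3 ← R3 + R1: [0, 0, 0]
1 nonzero row, so rank(TP) = 1.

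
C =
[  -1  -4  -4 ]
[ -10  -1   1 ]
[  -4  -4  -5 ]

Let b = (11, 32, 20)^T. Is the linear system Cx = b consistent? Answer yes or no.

Row reduce the augmented matrix [C | b].
R2 ← R2 − (10)·R1: [0, 39, 41, -78]
R3 ← R3 − (4)·R1: [0, 12, 11, -24]
R3 ← R3 − (4/13)·R2: [0, 0, -21/13, 0]
The echelon form has 3 nonzero rows, and every pivot lies in the first 3 columns, so rank(C) = rank([C|b]) = 3.
The system is consistent.

yes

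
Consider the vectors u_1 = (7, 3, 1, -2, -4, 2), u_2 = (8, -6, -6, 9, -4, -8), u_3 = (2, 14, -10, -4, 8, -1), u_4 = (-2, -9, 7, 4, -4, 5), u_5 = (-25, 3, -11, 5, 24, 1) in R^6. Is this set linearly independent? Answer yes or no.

Form the matrix with these vectors as rows and row reduce.
R2 ← R2 − (8/7)·R1: [0, -66/7, -50/7, 79/7, 4/7, -72/7]
R3 ← R3 − (2/7)·R1: [0, 92/7, -72/7, -24/7, 64/7, -11/7]
R4 ← R4 + (2/7)·R1: [0, -57/7, 51/7, 24/7, -36/7, 39/7]
R5 ← R5 + (25/7)·R1: [0, 96/7, -52/7, -15/7, 68/7, 57/7]
R3 ← R3 + (46/33)·R2: [0, 0, -668/33, 406/33, 328/33, -175/11]
R4 ← R4 − (19/22)·R2: [0, 0, 148/11, -139/22, -62/11, 159/11]
R5 ← R5 + (16/11)·R2: [0, 0, -196/11, 157/11, 116/11, -75/11]
R4 ← R4 + (111/167)·R3: [0, 0, 0, 621/334, 162/167, 648/167]
R5 ← R5 − (147/167)·R3: [0, 0, 0, 575/167, 300/167, 1200/167]
R5 ← R5 − (50/27)·R4: [0, 0, 0, 0, 0, 0]
4 nonzero rows, so the 5 vectors span a space of dimension 4.
Since 4 < 5, the vectors are linearly dependent.

no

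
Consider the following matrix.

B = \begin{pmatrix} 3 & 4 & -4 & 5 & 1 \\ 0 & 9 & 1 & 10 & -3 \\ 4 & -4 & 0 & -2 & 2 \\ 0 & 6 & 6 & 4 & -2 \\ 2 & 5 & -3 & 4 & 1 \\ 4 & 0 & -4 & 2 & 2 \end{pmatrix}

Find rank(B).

Row reduce to echelon form.
R3 ← R3 − (4/3)·R1: [0, -28/3, 16/3, -26/3, 2/3]
R5 ← R5 − (2/3)·R1: [0, 7/3, -1/3, 2/3, 1/3]
R6 ← R6 − (4/3)·R1: [0, -16/3, 4/3, -14/3, 2/3]
R3 ← R3 + (28/27)·R2: [0, 0, 172/27, 46/27, -22/9]
R4 ← R4 − (2/3)·R2: [0, 0, 16/3, -8/3, 0]
R5 ← R5 − (7/27)·R2: [0, 0, -16/27, -52/27, 10/9]
R6 ← R6 + (16/27)·R2: [0, 0, 52/27, 34/27, -10/9]
R4 ← R4 − (36/43)·R3: [0, 0, 0, -176/43, 88/43]
R5 ← R5 + (4/43)·R3: [0, 0, 0, -76/43, 38/43]
R6 ← R6 − (13/43)·R3: [0, 0, 0, 32/43, -16/43]
R5 ← R5 − (19/44)·R4: [0, 0, 0, 0, 0]
R6 ← R6 + (2/11)·R4: [0, 0, 0, 0, 0]
Echelon form has 4 nonzero rows, so rank(B) = 4.

4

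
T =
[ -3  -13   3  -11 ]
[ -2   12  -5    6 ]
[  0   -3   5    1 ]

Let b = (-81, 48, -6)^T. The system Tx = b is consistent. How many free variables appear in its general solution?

Row reduce the augmented matrix [T | b].
R2 ← R2 − (2/3)·R1: [0, 62/3, -7, 40/3, 102]
R3 ← R3 + (9/62)·R2: [0, 0, 247/62, 91/31, 273/31]
The echelon form has 3 nonzero rows, and every pivot lies in the first 4 columns, so rank(T) = rank([T|b]) = 3.
The system is consistent.
Free variables = (unknowns) − (rank) = 4 − 3 = 1.

1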